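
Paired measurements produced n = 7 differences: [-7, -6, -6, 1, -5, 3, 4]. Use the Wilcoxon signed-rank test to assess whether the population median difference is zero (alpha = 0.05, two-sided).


Step 1: Drop any zero differences (none here) and take |d_i|.
|d| = [7, 6, 6, 1, 5, 3, 4]
Step 2: Midrank |d_i| (ties get averaged ranks).
ranks: |7|->7, |6|->5.5, |6|->5.5, |1|->1, |5|->4, |3|->2, |4|->3
Step 3: Attach original signs; sum ranks with positive sign and with negative sign.
W+ = 1 + 2 + 3 = 6
W- = 7 + 5.5 + 5.5 + 4 = 22
(Check: W+ + W- = 28 should equal n(n+1)/2 = 28.)
Step 4: Test statistic W = min(W+, W-) = 6.
Step 5: Ties in |d|, so use the tie-corrected normal approximation.
        E[W] = n(n+1)/4 = 7*8/4 = 14.
        Tie groups: |d|=6 (t=2); sum(t^3 - t) = 6.
        Var[W] = n(n+1)(2n+1)/24 - sum(t^3-t)/48 = 840/24 - 6/48 = 34.875.
        z = (W - E[W]) / sqrt(Var[W]) = (6 - 14) / 5.9055 = -1.3547.
        Two-sided p = 2*Phi(z) = 0.175523.
Step 6: alpha = 0.05. fail to reject H0.

W+ = 6, W- = 22, W = min = 6, p = 0.175523, fail to reject H0.


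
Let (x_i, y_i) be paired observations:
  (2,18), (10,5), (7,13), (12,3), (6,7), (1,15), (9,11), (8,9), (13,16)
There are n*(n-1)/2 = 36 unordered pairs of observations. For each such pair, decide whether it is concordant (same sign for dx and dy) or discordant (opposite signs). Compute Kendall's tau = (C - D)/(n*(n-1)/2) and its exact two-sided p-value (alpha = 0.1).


Step 1: Enumerate the 36 unordered pairs (i,j) with i<j and classify each by sign(x_j-x_i) * sign(y_j-y_i).
  (1,2):dx=+8,dy=-13->D; (1,3):dx=+5,dy=-5->D; (1,4):dx=+10,dy=-15->D; (1,5):dx=+4,dy=-11->D
  (1,6):dx=-1,dy=-3->C; (1,7):dx=+7,dy=-7->D; (1,8):dx=+6,dy=-9->D; (1,9):dx=+11,dy=-2->D
  (2,3):dx=-3,dy=+8->D; (2,4):dx=+2,dy=-2->D; (2,5):dx=-4,dy=+2->D; (2,6):dx=-9,dy=+10->D
  (2,7):dx=-1,dy=+6->D; (2,8):dx=-2,dy=+4->D; (2,9):dx=+3,dy=+11->C; (3,4):dx=+5,dy=-10->D
  (3,5):dx=-1,dy=-6->C; (3,6):dx=-6,dy=+2->D; (3,7):dx=+2,dy=-2->D; (3,8):dx=+1,dy=-4->D
  (3,9):dx=+6,dy=+3->C; (4,5):dx=-6,dy=+4->D; (4,6):dx=-11,dy=+12->D; (4,7):dx=-3,dy=+8->D
  (4,8):dx=-4,dy=+6->D; (4,9):dx=+1,dy=+13->C; (5,6):dx=-5,dy=+8->D; (5,7):dx=+3,dy=+4->C
  (5,8):dx=+2,dy=+2->C; (5,9):dx=+7,dy=+9->C; (6,7):dx=+8,dy=-4->D; (6,8):dx=+7,dy=-6->D
  (6,9):dx=+12,dy=+1->C; (7,8):dx=-1,dy=-2->C; (7,9):dx=+4,dy=+5->C; (8,9):dx=+5,dy=+7->C
Step 2: C = 12, D = 24, total pairs = 36.
Step 3: tau = (C - D)/(n(n-1)/2) = (12 - 24)/36 = -0.333333.
Step 4: Exact two-sided p-value (enumerate n! = 362880 permutations of y under H0): p = 0.259518.
Step 5: alpha = 0.1. fail to reject H0.

tau_b = -0.3333 (C=12, D=24), p = 0.259518, fail to reject H0.


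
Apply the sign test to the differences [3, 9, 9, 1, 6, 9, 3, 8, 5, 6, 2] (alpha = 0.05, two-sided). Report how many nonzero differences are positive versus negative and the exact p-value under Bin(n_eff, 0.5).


Step 1: Discard zero differences. Original n = 11; n_eff = number of nonzero differences = 11.
Nonzero differences (with sign): +3, +9, +9, +1, +6, +9, +3, +8, +5, +6, +2
Step 2: Count signs: positive = 11, negative = 0.
Step 3: Under H0: P(positive) = 0.5, so the number of positives S ~ Bin(11, 0.5).
Step 4: Two-sided exact p-value = sum of Bin(11,0.5) probabilities at or below the observed probability = 0.000977.
Step 5: alpha = 0.05. reject H0.

n_eff = 11, pos = 11, neg = 0, p = 0.000977, reject H0.


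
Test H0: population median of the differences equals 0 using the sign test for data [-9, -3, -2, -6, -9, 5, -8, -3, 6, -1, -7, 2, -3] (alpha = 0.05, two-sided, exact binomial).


Step 1: Discard zero differences. Original n = 13; n_eff = number of nonzero differences = 13.
Nonzero differences (with sign): -9, -3, -2, -6, -9, +5, -8, -3, +6, -1, -7, +2, -3
Step 2: Count signs: positive = 3, negative = 10.
Step 3: Under H0: P(positive) = 0.5, so the number of positives S ~ Bin(13, 0.5).
Step 4: Two-sided exact p-value = sum of Bin(13,0.5) probabilities at or below the observed probability = 0.092285.
Step 5: alpha = 0.05. fail to reject H0.

n_eff = 13, pos = 3, neg = 10, p = 0.092285, fail to reject H0.


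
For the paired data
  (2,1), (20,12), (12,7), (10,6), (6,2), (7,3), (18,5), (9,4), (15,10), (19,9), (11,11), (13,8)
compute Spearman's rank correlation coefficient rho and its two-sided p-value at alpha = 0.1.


Step 1: Rank x and y separately (midranks; no ties here).
rank(x): 2->1, 20->12, 12->7, 10->5, 6->2, 7->3, 18->10, 9->4, 15->9, 19->11, 11->6, 13->8
rank(y): 1->1, 12->12, 7->7, 6->6, 2->2, 3->3, 5->5, 4->4, 10->10, 9->9, 11->11, 8->8
Step 2: d_i = R_x(i) - R_y(i); compute d_i^2.
  (1-1)^2=0, (12-12)^2=0, (7-7)^2=0, (5-6)^2=1, (2-2)^2=0, (3-3)^2=0, (10-5)^2=25, (4-4)^2=0, (9-10)^2=1, (11-9)^2=4, (6-11)^2=25, (8-8)^2=0
sum(d^2) = 56.
Step 3: rho = 1 - 6*56 / (12*(12^2 - 1)) = 1 - 336/1716 = 0.804196.
Step 4: Under H0, t = rho * sqrt((n-2)/(1-rho^2)) = 4.2787 ~ t(10).
Step 5: Two-sided p-value from the t-distribution with 10 df = 0.001615.
Step 6: alpha = 0.1. reject H0.

rho = 0.8042, p = 0.001615, reject H0 at alpha = 0.1.


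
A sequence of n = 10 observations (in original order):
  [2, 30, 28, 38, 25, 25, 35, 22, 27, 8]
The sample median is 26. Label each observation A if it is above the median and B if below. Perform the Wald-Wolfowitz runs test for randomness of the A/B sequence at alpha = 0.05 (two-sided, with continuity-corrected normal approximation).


Step 1: Compute median = 26; label A = above, B = below.
Labels in order: BAAABBABAB  (n_A = 5, n_B = 5)
Step 2: Count runs R = 7.
Step 3: Under H0 (random ordering), E[R] = 2*n_A*n_B/(n_A+n_B) + 1 = 2*5*5/10 + 1 = 6.0000.
        Var[R] = 2*n_A*n_B*(2*n_A*n_B - n_A - n_B) / ((n_A+n_B)^2 * (n_A+n_B-1)) = 2000/900 = 2.2222.
        SD[R] = 1.4907.
Step 4: Continuity-corrected z = (R - 0.5 - E[R]) / SD[R] = (7 - 0.5 - 6.0000) / 1.4907 = 0.3354.
Step 5: Two-sided p-value via normal approximation = 2*(1 - Phi(|z|)) = 0.737316.
Step 6: alpha = 0.05. fail to reject H0.

R = 7, z = 0.3354, p = 0.737316, fail to reject H0.


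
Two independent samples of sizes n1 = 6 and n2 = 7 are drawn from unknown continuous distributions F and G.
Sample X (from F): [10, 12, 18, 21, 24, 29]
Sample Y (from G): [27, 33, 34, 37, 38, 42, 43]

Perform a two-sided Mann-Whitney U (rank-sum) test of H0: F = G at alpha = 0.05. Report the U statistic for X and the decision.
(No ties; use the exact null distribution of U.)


Step 1: Combine and sort all 13 observations; assign midranks.
sorted (value, group): (10,X), (12,X), (18,X), (21,X), (24,X), (27,Y), (29,X), (33,Y), (34,Y), (37,Y), (38,Y), (42,Y), (43,Y)
ranks: 10->1, 12->2, 18->3, 21->4, 24->5, 27->6, 29->7, 33->8, 34->9, 37->10, 38->11, 42->12, 43->13
Step 2: Rank sum for X: R1 = 1 + 2 + 3 + 4 + 5 + 7 = 22.
Step 3: U_X = R1 - n1(n1+1)/2 = 22 - 6*7/2 = 22 - 21 = 1.
       U_Y = n1*n2 - U_X = 42 - 1 = 41.
Step 4: No ties, so the exact null distribution of U (based on enumerating the C(13,6) = 1716 equally likely rank assignments) gives the two-sided p-value.
Step 5: p-value = 0.002331; compare to alpha = 0.05. reject H0.

U_X = 1, p = 0.002331, reject H0 at alpha = 0.05.


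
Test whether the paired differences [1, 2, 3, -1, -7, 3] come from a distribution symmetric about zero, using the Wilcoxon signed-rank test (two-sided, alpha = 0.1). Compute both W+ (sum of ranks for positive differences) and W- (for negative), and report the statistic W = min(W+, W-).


Step 1: Drop any zero differences (none here) and take |d_i|.
|d| = [1, 2, 3, 1, 7, 3]
Step 2: Midrank |d_i| (ties get averaged ranks).
ranks: |1|->1.5, |2|->3, |3|->4.5, |1|->1.5, |7|->6, |3|->4.5
Step 3: Attach original signs; sum ranks with positive sign and with negative sign.
W+ = 1.5 + 3 + 4.5 + 4.5 = 13.5
W- = 1.5 + 6 = 7.5
(Check: W+ + W- = 21 should equal n(n+1)/2 = 21.)
Step 4: Test statistic W = min(W+, W-) = 7.5.
Step 5: Ties in |d|, so use the tie-corrected normal approximation.
        E[W] = n(n+1)/4 = 6*7/4 = 10.5.
        Tie groups: |d|=1 (t=2), |d|=3 (t=2); sum(t^3 - t) = 12.
        Var[W] = n(n+1)(2n+1)/24 - sum(t^3-t)/48 = 546/24 - 12/48 = 22.5.
        z = (W - E[W]) / sqrt(Var[W]) = (7.5 - 10.5) / 4.7434 = -0.6325.
        Two-sided p = 2*Phi(z) = 0.527089.
Step 6: alpha = 0.1. fail to reject H0.

W+ = 13.5, W- = 7.5, W = min = 7.5, p = 0.527089, fail to reject H0.


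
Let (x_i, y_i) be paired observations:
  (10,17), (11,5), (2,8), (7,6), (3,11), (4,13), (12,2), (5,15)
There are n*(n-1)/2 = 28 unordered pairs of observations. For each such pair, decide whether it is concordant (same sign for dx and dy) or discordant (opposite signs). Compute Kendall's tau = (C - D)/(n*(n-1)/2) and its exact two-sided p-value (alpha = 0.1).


Step 1: Enumerate the 28 unordered pairs (i,j) with i<j and classify each by sign(x_j-x_i) * sign(y_j-y_i).
  (1,2):dx=+1,dy=-12->D; (1,3):dx=-8,dy=-9->C; (1,4):dx=-3,dy=-11->C; (1,5):dx=-7,dy=-6->C
  (1,6):dx=-6,dy=-4->C; (1,7):dx=+2,dy=-15->D; (1,8):dx=-5,dy=-2->C; (2,3):dx=-9,dy=+3->D
  (2,4):dx=-4,dy=+1->D; (2,5):dx=-8,dy=+6->D; (2,6):dx=-7,dy=+8->D; (2,7):dx=+1,dy=-3->D
  (2,8):dx=-6,dy=+10->D; (3,4):dx=+5,dy=-2->D; (3,5):dx=+1,dy=+3->C; (3,6):dx=+2,dy=+5->C
  (3,7):dx=+10,dy=-6->D; (3,8):dx=+3,dy=+7->C; (4,5):dx=-4,dy=+5->D; (4,6):dx=-3,dy=+7->D
  (4,7):dx=+5,dy=-4->D; (4,8):dx=-2,dy=+9->D; (5,6):dx=+1,dy=+2->C; (5,7):dx=+9,dy=-9->D
  (5,8):dx=+2,dy=+4->C; (6,7):dx=+8,dy=-11->D; (6,8):dx=+1,dy=+2->C; (7,8):dx=-7,dy=+13->D
Step 2: C = 11, D = 17, total pairs = 28.
Step 3: tau = (C - D)/(n(n-1)/2) = (11 - 17)/28 = -0.214286.
Step 4: Exact two-sided p-value (enumerate n! = 40320 permutations of y under H0): p = 0.548413.
Step 5: alpha = 0.1. fail to reject H0.

tau_b = -0.2143 (C=11, D=17), p = 0.548413, fail to reject H0.


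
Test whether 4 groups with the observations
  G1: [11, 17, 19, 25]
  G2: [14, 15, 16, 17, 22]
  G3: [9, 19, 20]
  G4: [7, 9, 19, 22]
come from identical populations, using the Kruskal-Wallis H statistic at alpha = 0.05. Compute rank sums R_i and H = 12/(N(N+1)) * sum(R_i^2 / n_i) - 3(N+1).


Step 1: Combine all N = 16 observations and assign midranks.
sorted (value, group, rank): (7,G4,1), (9,G3,2.5), (9,G4,2.5), (11,G1,4), (14,G2,5), (15,G2,6), (16,G2,7), (17,G1,8.5), (17,G2,8.5), (19,G1,11), (19,G3,11), (19,G4,11), (20,G3,13), (22,G2,14.5), (22,G4,14.5), (25,G1,16)
Step 2: Sum ranks within each group.
R_1 = 39.5 (n_1 = 4)
R_2 = 41 (n_2 = 5)
R_3 = 26.5 (n_3 = 3)
R_4 = 29 (n_4 = 4)
Step 3: H = 12/(N(N+1)) * sum(R_i^2/n_i) - 3(N+1)
     = 12/(16*17) * (39.5^2/4 + 41^2/5 + 26.5^2/3 + 29^2/4) - 3*17
     = 0.044118 * 1170.6 - 51
     = 0.643934.
Step 4: Ties present; correction factor C = 1 - 42/(16^3 - 16) = 0.989706. Corrected H = 0.643934 / 0.989706 = 0.650632.
Step 5: Under H0, H ~ chi^2(3); p-value = 0.884750.
Step 6: alpha = 0.05. fail to reject H0.

H = 0.6506, df = 3, p = 0.884750, fail to reject H0.


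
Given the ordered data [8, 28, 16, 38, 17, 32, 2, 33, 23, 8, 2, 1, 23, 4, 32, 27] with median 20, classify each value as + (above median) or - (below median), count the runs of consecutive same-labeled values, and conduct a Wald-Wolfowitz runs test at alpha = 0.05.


Step 1: Compute median = 20; label A = above, B = below.
Labels in order: BABABABAABBBABAA  (n_A = 8, n_B = 8)
Step 2: Count runs R = 12.
Step 3: Under H0 (random ordering), E[R] = 2*n_A*n_B/(n_A+n_B) + 1 = 2*8*8/16 + 1 = 9.0000.
        Var[R] = 2*n_A*n_B*(2*n_A*n_B - n_A - n_B) / ((n_A+n_B)^2 * (n_A+n_B-1)) = 14336/3840 = 3.7333.
        SD[R] = 1.9322.
Step 4: Continuity-corrected z = (R - 0.5 - E[R]) / SD[R] = (12 - 0.5 - 9.0000) / 1.9322 = 1.2939.
Step 5: Two-sided p-value via normal approximation = 2*(1 - Phi(|z|)) = 0.195709.
Step 6: alpha = 0.05. fail to reject H0.

R = 12, z = 1.2939, p = 0.195709, fail to reject H0.


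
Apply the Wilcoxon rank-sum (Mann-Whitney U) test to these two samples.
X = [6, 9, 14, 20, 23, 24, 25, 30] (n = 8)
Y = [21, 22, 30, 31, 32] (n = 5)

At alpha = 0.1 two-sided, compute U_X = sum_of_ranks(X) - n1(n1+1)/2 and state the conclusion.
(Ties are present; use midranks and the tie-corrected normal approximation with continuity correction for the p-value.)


Step 1: Combine and sort all 13 observations; assign midranks.
sorted (value, group): (6,X), (9,X), (14,X), (20,X), (21,Y), (22,Y), (23,X), (24,X), (25,X), (30,X), (30,Y), (31,Y), (32,Y)
ranks: 6->1, 9->2, 14->3, 20->4, 21->5, 22->6, 23->7, 24->8, 25->9, 30->10.5, 30->10.5, 31->12, 32->13
Step 2: Rank sum for X: R1 = 1 + 2 + 3 + 4 + 7 + 8 + 9 + 10.5 = 44.5.
Step 3: U_X = R1 - n1(n1+1)/2 = 44.5 - 8*9/2 = 44.5 - 36 = 8.5.
       U_Y = n1*n2 - U_X = 40 - 8.5 = 31.5.
Step 4: Ties are present, so use the tie-corrected normal approximation (with continuity correction) for the p-value.
Step 5: p-value = 0.106864; compare to alpha = 0.1. fail to reject H0.

U_X = 8.5, p = 0.106864, fail to reject H0 at alpha = 0.1.


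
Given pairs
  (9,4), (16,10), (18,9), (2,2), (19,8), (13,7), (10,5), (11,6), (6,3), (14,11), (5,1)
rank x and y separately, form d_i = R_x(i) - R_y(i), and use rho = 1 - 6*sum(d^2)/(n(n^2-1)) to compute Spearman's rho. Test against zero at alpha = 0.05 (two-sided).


Step 1: Rank x and y separately (midranks; no ties here).
rank(x): 9->4, 16->9, 18->10, 2->1, 19->11, 13->7, 10->5, 11->6, 6->3, 14->8, 5->2
rank(y): 4->4, 10->10, 9->9, 2->2, 8->8, 7->7, 5->5, 6->6, 3->3, 11->11, 1->1
Step 2: d_i = R_x(i) - R_y(i); compute d_i^2.
  (4-4)^2=0, (9-10)^2=1, (10-9)^2=1, (1-2)^2=1, (11-8)^2=9, (7-7)^2=0, (5-5)^2=0, (6-6)^2=0, (3-3)^2=0, (8-11)^2=9, (2-1)^2=1
sum(d^2) = 22.
Step 3: rho = 1 - 6*22 / (11*(11^2 - 1)) = 1 - 132/1320 = 0.900000.
Step 4: Under H0, t = rho * sqrt((n-2)/(1-rho^2)) = 6.1942 ~ t(9).
Step 5: Two-sided p-value from the t-distribution with 9 df = 0.000160.
Step 6: alpha = 0.05. reject H0.

rho = 0.9000, p = 0.000160, reject H0 at alpha = 0.05.


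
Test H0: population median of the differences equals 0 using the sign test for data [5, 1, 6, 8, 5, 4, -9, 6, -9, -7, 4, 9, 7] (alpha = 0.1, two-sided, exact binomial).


Step 1: Discard zero differences. Original n = 13; n_eff = number of nonzero differences = 13.
Nonzero differences (with sign): +5, +1, +6, +8, +5, +4, -9, +6, -9, -7, +4, +9, +7
Step 2: Count signs: positive = 10, negative = 3.
Step 3: Under H0: P(positive) = 0.5, so the number of positives S ~ Bin(13, 0.5).
Step 4: Two-sided exact p-value = sum of Bin(13,0.5) probabilities at or below the observed probability = 0.092285.
Step 5: alpha = 0.1. reject H0.

n_eff = 13, pos = 10, neg = 3, p = 0.092285, reject H0.


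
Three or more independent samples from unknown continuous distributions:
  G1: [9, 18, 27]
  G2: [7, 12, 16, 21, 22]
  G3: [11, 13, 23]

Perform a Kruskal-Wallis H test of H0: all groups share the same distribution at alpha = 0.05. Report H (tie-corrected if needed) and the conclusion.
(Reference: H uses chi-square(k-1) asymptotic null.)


Step 1: Combine all N = 11 observations and assign midranks.
sorted (value, group, rank): (7,G2,1), (9,G1,2), (11,G3,3), (12,G2,4), (13,G3,5), (16,G2,6), (18,G1,7), (21,G2,8), (22,G2,9), (23,G3,10), (27,G1,11)
Step 2: Sum ranks within each group.
R_1 = 20 (n_1 = 3)
R_2 = 28 (n_2 = 5)
R_3 = 18 (n_3 = 3)
Step 3: H = 12/(N(N+1)) * sum(R_i^2/n_i) - 3(N+1)
     = 12/(11*12) * (20^2/3 + 28^2/5 + 18^2/3) - 3*12
     = 0.090909 * 398.133 - 36
     = 0.193939.
Step 4: No ties, so H is used without correction.
Step 5: Under H0, H ~ chi^2(2); p-value = 0.907584.
Step 6: alpha = 0.05. fail to reject H0.

H = 0.1939, df = 2, p = 0.907584, fail to reject H0.


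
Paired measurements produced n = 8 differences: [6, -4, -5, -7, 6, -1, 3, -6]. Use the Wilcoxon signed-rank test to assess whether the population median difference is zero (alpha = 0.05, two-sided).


Step 1: Drop any zero differences (none here) and take |d_i|.
|d| = [6, 4, 5, 7, 6, 1, 3, 6]
Step 2: Midrank |d_i| (ties get averaged ranks).
ranks: |6|->6, |4|->3, |5|->4, |7|->8, |6|->6, |1|->1, |3|->2, |6|->6
Step 3: Attach original signs; sum ranks with positive sign and with negative sign.
W+ = 6 + 6 + 2 = 14
W- = 3 + 4 + 8 + 1 + 6 = 22
(Check: W+ + W- = 36 should equal n(n+1)/2 = 36.)
Step 4: Test statistic W = min(W+, W-) = 14.
Step 5: Ties in |d|, so use the tie-corrected normal approximation.
        E[W] = n(n+1)/4 = 8*9/4 = 18.
        Tie groups: |d|=6 (t=3); sum(t^3 - t) = 24.
        Var[W] = n(n+1)(2n+1)/24 - sum(t^3-t)/48 = 1224/24 - 24/48 = 50.5.
        z = (W - E[W]) / sqrt(Var[W]) = (14 - 18) / 7.1063 = -0.5629.
        Two-sided p = 2*Phi(z) = 0.573518.
Step 6: alpha = 0.05. fail to reject H0.

W+ = 14, W- = 22, W = min = 14, p = 0.573518, fail to reject H0.


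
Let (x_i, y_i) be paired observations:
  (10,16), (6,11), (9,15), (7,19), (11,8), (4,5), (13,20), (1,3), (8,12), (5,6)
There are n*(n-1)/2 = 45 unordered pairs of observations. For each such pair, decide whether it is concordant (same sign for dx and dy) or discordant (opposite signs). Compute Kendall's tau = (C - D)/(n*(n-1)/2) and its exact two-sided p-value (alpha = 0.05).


Step 1: Enumerate the 45 unordered pairs (i,j) with i<j and classify each by sign(x_j-x_i) * sign(y_j-y_i).
  (1,2):dx=-4,dy=-5->C; (1,3):dx=-1,dy=-1->C; (1,4):dx=-3,dy=+3->D; (1,5):dx=+1,dy=-8->D
  (1,6):dx=-6,dy=-11->C; (1,7):dx=+3,dy=+4->C; (1,8):dx=-9,dy=-13->C; (1,9):dx=-2,dy=-4->C
  (1,10):dx=-5,dy=-10->C; (2,3):dx=+3,dy=+4->C; (2,4):dx=+1,dy=+8->C; (2,5):dx=+5,dy=-3->D
  (2,6):dx=-2,dy=-6->C; (2,7):dx=+7,dy=+9->C; (2,8):dx=-5,dy=-8->C; (2,9):dx=+2,dy=+1->C
  (2,10):dx=-1,dy=-5->C; (3,4):dx=-2,dy=+4->D; (3,5):dx=+2,dy=-7->D; (3,6):dx=-5,dy=-10->C
  (3,7):dx=+4,dy=+5->C; (3,8):dx=-8,dy=-12->C; (3,9):dx=-1,dy=-3->C; (3,10):dx=-4,dy=-9->C
  (4,5):dx=+4,dy=-11->D; (4,6):dx=-3,dy=-14->C; (4,7):dx=+6,dy=+1->C; (4,8):dx=-6,dy=-16->C
  (4,9):dx=+1,dy=-7->D; (4,10):dx=-2,dy=-13->C; (5,6):dx=-7,dy=-3->C; (5,7):dx=+2,dy=+12->C
  (5,8):dx=-10,dy=-5->C; (5,9):dx=-3,dy=+4->D; (5,10):dx=-6,dy=-2->C; (6,7):dx=+9,dy=+15->C
  (6,8):dx=-3,dy=-2->C; (6,9):dx=+4,dy=+7->C; (6,10):dx=+1,dy=+1->C; (7,8):dx=-12,dy=-17->C
  (7,9):dx=-5,dy=-8->C; (7,10):dx=-8,dy=-14->C; (8,9):dx=+7,dy=+9->C; (8,10):dx=+4,dy=+3->C
  (9,10):dx=-3,dy=-6->C
Step 2: C = 37, D = 8, total pairs = 45.
Step 3: tau = (C - D)/(n(n-1)/2) = (37 - 8)/45 = 0.644444.
Step 4: Exact two-sided p-value (enumerate n! = 3628800 permutations of y under H0): p = 0.009148.
Step 5: alpha = 0.05. reject H0.

tau_b = 0.6444 (C=37, D=8), p = 0.009148, reject H0.


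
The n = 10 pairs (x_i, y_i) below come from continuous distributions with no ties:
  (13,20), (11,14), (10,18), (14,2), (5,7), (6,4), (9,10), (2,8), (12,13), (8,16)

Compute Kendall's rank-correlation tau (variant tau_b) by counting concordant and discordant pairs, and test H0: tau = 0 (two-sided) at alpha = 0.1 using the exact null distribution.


Step 1: Enumerate the 45 unordered pairs (i,j) with i<j and classify each by sign(x_j-x_i) * sign(y_j-y_i).
  (1,2):dx=-2,dy=-6->C; (1,3):dx=-3,dy=-2->C; (1,4):dx=+1,dy=-18->D; (1,5):dx=-8,dy=-13->C
  (1,6):dx=-7,dy=-16->C; (1,7):dx=-4,dy=-10->C; (1,8):dx=-11,dy=-12->C; (1,9):dx=-1,dy=-7->C
  (1,10):dx=-5,dy=-4->C; (2,3):dx=-1,dy=+4->D; (2,4):dx=+3,dy=-12->D; (2,5):dx=-6,dy=-7->C
  (2,6):dx=-5,dy=-10->C; (2,7):dx=-2,dy=-4->C; (2,8):dx=-9,dy=-6->C; (2,9):dx=+1,dy=-1->D
  (2,10):dx=-3,dy=+2->D; (3,4):dx=+4,dy=-16->D; (3,5):dx=-5,dy=-11->C; (3,6):dx=-4,dy=-14->C
  (3,7):dx=-1,dy=-8->C; (3,8):dx=-8,dy=-10->C; (3,9):dx=+2,dy=-5->D; (3,10):dx=-2,dy=-2->C
  (4,5):dx=-9,dy=+5->D; (4,6):dx=-8,dy=+2->D; (4,7):dx=-5,dy=+8->D; (4,8):dx=-12,dy=+6->D
  (4,9):dx=-2,dy=+11->D; (4,10):dx=-6,dy=+14->D; (5,6):dx=+1,dy=-3->D; (5,7):dx=+4,dy=+3->C
  (5,8):dx=-3,dy=+1->D; (5,9):dx=+7,dy=+6->C; (5,10):dx=+3,dy=+9->C; (6,7):dx=+3,dy=+6->C
  (6,8):dx=-4,dy=+4->D; (6,9):dx=+6,dy=+9->C; (6,10):dx=+2,dy=+12->C; (7,8):dx=-7,dy=-2->C
  (7,9):dx=+3,dy=+3->C; (7,10):dx=-1,dy=+6->D; (8,9):dx=+10,dy=+5->C; (8,10):dx=+6,dy=+8->C
  (9,10):dx=-4,dy=+3->D
Step 2: C = 27, D = 18, total pairs = 45.
Step 3: tau = (C - D)/(n(n-1)/2) = (27 - 18)/45 = 0.200000.
Step 4: Exact two-sided p-value (enumerate n! = 3628800 permutations of y under H0): p = 0.484313.
Step 5: alpha = 0.1. fail to reject H0.

tau_b = 0.2000 (C=27, D=18), p = 0.484313, fail to reject H0.


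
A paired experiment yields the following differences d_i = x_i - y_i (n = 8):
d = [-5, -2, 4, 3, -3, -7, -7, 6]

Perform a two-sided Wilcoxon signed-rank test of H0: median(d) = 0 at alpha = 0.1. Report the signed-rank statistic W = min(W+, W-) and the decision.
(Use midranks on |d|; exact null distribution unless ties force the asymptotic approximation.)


Step 1: Drop any zero differences (none here) and take |d_i|.
|d| = [5, 2, 4, 3, 3, 7, 7, 6]
Step 2: Midrank |d_i| (ties get averaged ranks).
ranks: |5|->5, |2|->1, |4|->4, |3|->2.5, |3|->2.5, |7|->7.5, |7|->7.5, |6|->6
Step 3: Attach original signs; sum ranks with positive sign and with negative sign.
W+ = 4 + 2.5 + 6 = 12.5
W- = 5 + 1 + 2.5 + 7.5 + 7.5 = 23.5
(Check: W+ + W- = 36 should equal n(n+1)/2 = 36.)
Step 4: Test statistic W = min(W+, W-) = 12.5.
Step 5: Ties in |d|, so use the tie-corrected normal approximation.
        E[W] = n(n+1)/4 = 8*9/4 = 18.
        Tie groups: |d|=3 (t=2), |d|=7 (t=2); sum(t^3 - t) = 12.
        Var[W] = n(n+1)(2n+1)/24 - sum(t^3-t)/48 = 1224/24 - 12/48 = 50.75.
        z = (W - E[W]) / sqrt(Var[W]) = (12.5 - 18) / 7.1239 = -0.7720.
        Two-sided p = 2*Phi(z) = 0.440086.
Step 6: alpha = 0.1. fail to reject H0.

W+ = 12.5, W- = 23.5, W = min = 12.5, p = 0.440086, fail to reject H0.


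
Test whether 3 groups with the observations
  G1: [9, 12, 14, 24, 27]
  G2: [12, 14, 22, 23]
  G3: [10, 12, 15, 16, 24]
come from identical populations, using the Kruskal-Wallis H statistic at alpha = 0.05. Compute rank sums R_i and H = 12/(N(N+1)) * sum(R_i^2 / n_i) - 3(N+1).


Step 1: Combine all N = 14 observations and assign midranks.
sorted (value, group, rank): (9,G1,1), (10,G3,2), (12,G1,4), (12,G2,4), (12,G3,4), (14,G1,6.5), (14,G2,6.5), (15,G3,8), (16,G3,9), (22,G2,10), (23,G2,11), (24,G1,12.5), (24,G3,12.5), (27,G1,14)
Step 2: Sum ranks within each group.
R_1 = 38 (n_1 = 5)
R_2 = 31.5 (n_2 = 4)
R_3 = 35.5 (n_3 = 5)
Step 3: H = 12/(N(N+1)) * sum(R_i^2/n_i) - 3(N+1)
     = 12/(14*15) * (38^2/5 + 31.5^2/4 + 35.5^2/5) - 3*15
     = 0.057143 * 788.913 - 45
     = 0.080714.
Step 4: Ties present; correction factor C = 1 - 36/(14^3 - 14) = 0.986813. Corrected H = 0.080714 / 0.986813 = 0.081793.
Step 5: Under H0, H ~ chi^2(2); p-value = 0.959929.
Step 6: alpha = 0.05. fail to reject H0.

H = 0.0818, df = 2, p = 0.959929, fail to reject H0.


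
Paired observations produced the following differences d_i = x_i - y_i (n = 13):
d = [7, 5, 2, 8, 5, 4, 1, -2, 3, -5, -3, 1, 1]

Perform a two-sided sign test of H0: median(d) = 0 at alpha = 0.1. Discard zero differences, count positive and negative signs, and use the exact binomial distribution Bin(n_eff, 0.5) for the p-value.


Step 1: Discard zero differences. Original n = 13; n_eff = number of nonzero differences = 13.
Nonzero differences (with sign): +7, +5, +2, +8, +5, +4, +1, -2, +3, -5, -3, +1, +1
Step 2: Count signs: positive = 10, negative = 3.
Step 3: Under H0: P(positive) = 0.5, so the number of positives S ~ Bin(13, 0.5).
Step 4: Two-sided exact p-value = sum of Bin(13,0.5) probabilities at or below the observed probability = 0.092285.
Step 5: alpha = 0.1. reject H0.

n_eff = 13, pos = 10, neg = 3, p = 0.092285, reject H0.


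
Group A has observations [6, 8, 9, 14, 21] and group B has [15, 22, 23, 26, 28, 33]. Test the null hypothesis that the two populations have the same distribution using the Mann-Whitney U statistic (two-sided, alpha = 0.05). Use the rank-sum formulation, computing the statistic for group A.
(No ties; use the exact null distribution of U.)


Step 1: Combine and sort all 11 observations; assign midranks.
sorted (value, group): (6,X), (8,X), (9,X), (14,X), (15,Y), (21,X), (22,Y), (23,Y), (26,Y), (28,Y), (33,Y)
ranks: 6->1, 8->2, 9->3, 14->4, 15->5, 21->6, 22->7, 23->8, 26->9, 28->10, 33->11
Step 2: Rank sum for X: R1 = 1 + 2 + 3 + 4 + 6 = 16.
Step 3: U_X = R1 - n1(n1+1)/2 = 16 - 5*6/2 = 16 - 15 = 1.
       U_Y = n1*n2 - U_X = 30 - 1 = 29.
Step 4: No ties, so the exact null distribution of U (based on enumerating the C(11,5) = 462 equally likely rank assignments) gives the two-sided p-value.
Step 5: p-value = 0.008658; compare to alpha = 0.05. reject H0.

U_X = 1, p = 0.008658, reject H0 at alpha = 0.05.


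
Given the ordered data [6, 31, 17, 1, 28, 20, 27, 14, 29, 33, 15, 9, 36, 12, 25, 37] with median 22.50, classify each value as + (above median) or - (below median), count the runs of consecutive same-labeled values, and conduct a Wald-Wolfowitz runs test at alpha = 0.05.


Step 1: Compute median = 22.50; label A = above, B = below.
Labels in order: BABBABABAABBABAA  (n_A = 8, n_B = 8)
Step 2: Count runs R = 12.
Step 3: Under H0 (random ordering), E[R] = 2*n_A*n_B/(n_A+n_B) + 1 = 2*8*8/16 + 1 = 9.0000.
        Var[R] = 2*n_A*n_B*(2*n_A*n_B - n_A - n_B) / ((n_A+n_B)^2 * (n_A+n_B-1)) = 14336/3840 = 3.7333.
        SD[R] = 1.9322.
Step 4: Continuity-corrected z = (R - 0.5 - E[R]) / SD[R] = (12 - 0.5 - 9.0000) / 1.9322 = 1.2939.
Step 5: Two-sided p-value via normal approximation = 2*(1 - Phi(|z|)) = 0.195709.
Step 6: alpha = 0.05. fail to reject H0.

R = 12, z = 1.2939, p = 0.195709, fail to reject H0.


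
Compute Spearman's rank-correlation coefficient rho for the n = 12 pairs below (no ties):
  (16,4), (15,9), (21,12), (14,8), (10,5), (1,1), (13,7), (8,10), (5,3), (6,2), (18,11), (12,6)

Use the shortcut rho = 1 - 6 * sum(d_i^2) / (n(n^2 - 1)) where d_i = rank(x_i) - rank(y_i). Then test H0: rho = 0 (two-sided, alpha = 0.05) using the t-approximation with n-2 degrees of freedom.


Step 1: Rank x and y separately (midranks; no ties here).
rank(x): 16->10, 15->9, 21->12, 14->8, 10->5, 1->1, 13->7, 8->4, 5->2, 6->3, 18->11, 12->6
rank(y): 4->4, 9->9, 12->12, 8->8, 5->5, 1->1, 7->7, 10->10, 3->3, 2->2, 11->11, 6->6
Step 2: d_i = R_x(i) - R_y(i); compute d_i^2.
  (10-4)^2=36, (9-9)^2=0, (12-12)^2=0, (8-8)^2=0, (5-5)^2=0, (1-1)^2=0, (7-7)^2=0, (4-10)^2=36, (2-3)^2=1, (3-2)^2=1, (11-11)^2=0, (6-6)^2=0
sum(d^2) = 74.
Step 3: rho = 1 - 6*74 / (12*(12^2 - 1)) = 1 - 444/1716 = 0.741259.
Step 4: Under H0, t = rho * sqrt((n-2)/(1-rho^2)) = 3.4923 ~ t(10).
Step 5: Two-sided p-value from the t-distribution with 10 df = 0.005801.
Step 6: alpha = 0.05. reject H0.

rho = 0.7413, p = 0.005801, reject H0 at alpha = 0.05.


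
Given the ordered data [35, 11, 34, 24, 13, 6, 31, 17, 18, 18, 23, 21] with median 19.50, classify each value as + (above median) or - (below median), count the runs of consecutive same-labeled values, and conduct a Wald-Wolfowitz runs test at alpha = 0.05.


Step 1: Compute median = 19.50; label A = above, B = below.
Labels in order: ABAABBABBBAA  (n_A = 6, n_B = 6)
Step 2: Count runs R = 7.
Step 3: Under H0 (random ordering), E[R] = 2*n_A*n_B/(n_A+n_B) + 1 = 2*6*6/12 + 1 = 7.0000.
        Var[R] = 2*n_A*n_B*(2*n_A*n_B - n_A - n_B) / ((n_A+n_B)^2 * (n_A+n_B-1)) = 4320/1584 = 2.7273.
        SD[R] = 1.6514.
Step 4: R = E[R], so z = 0 with no continuity correction.
Step 5: Two-sided p-value via normal approximation = 2*(1 - Phi(|z|)) = 1.000000.
Step 6: alpha = 0.05. fail to reject H0.

R = 7, z = 0.0000, p = 1.000000, fail to reject H0.


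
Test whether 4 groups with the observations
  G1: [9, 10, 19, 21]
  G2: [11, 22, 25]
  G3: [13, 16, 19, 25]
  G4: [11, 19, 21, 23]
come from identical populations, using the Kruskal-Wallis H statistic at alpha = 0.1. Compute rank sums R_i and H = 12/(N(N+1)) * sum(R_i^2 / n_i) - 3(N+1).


Step 1: Combine all N = 15 observations and assign midranks.
sorted (value, group, rank): (9,G1,1), (10,G1,2), (11,G2,3.5), (11,G4,3.5), (13,G3,5), (16,G3,6), (19,G1,8), (19,G3,8), (19,G4,8), (21,G1,10.5), (21,G4,10.5), (22,G2,12), (23,G4,13), (25,G2,14.5), (25,G3,14.5)
Step 2: Sum ranks within each group.
R_1 = 21.5 (n_1 = 4)
R_2 = 30 (n_2 = 3)
R_3 = 33.5 (n_3 = 4)
R_4 = 35 (n_4 = 4)
Step 3: H = 12/(N(N+1)) * sum(R_i^2/n_i) - 3(N+1)
     = 12/(15*16) * (21.5^2/4 + 30^2/3 + 33.5^2/4 + 35^2/4) - 3*16
     = 0.050000 * 1002.38 - 48
     = 2.118750.
Step 4: Ties present; correction factor C = 1 - 42/(15^3 - 15) = 0.987500. Corrected H = 2.118750 / 0.987500 = 2.145570.
Step 5: Under H0, H ~ chi^2(3); p-value = 0.542749.
Step 6: alpha = 0.1. fail to reject H0.

H = 2.1456, df = 3, p = 0.542749, fail to reject H0.


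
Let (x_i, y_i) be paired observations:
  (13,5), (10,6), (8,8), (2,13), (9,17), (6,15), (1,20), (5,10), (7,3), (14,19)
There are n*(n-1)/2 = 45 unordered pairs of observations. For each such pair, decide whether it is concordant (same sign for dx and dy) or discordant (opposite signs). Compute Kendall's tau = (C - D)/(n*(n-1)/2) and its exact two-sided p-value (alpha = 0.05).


Step 1: Enumerate the 45 unordered pairs (i,j) with i<j and classify each by sign(x_j-x_i) * sign(y_j-y_i).
  (1,2):dx=-3,dy=+1->D; (1,3):dx=-5,dy=+3->D; (1,4):dx=-11,dy=+8->D; (1,5):dx=-4,dy=+12->D
  (1,6):dx=-7,dy=+10->D; (1,7):dx=-12,dy=+15->D; (1,8):dx=-8,dy=+5->D; (1,9):dx=-6,dy=-2->C
  (1,10):dx=+1,dy=+14->C; (2,3):dx=-2,dy=+2->D; (2,4):dx=-8,dy=+7->D; (2,5):dx=-1,dy=+11->D
  (2,6):dx=-4,dy=+9->D; (2,7):dx=-9,dy=+14->D; (2,8):dx=-5,dy=+4->D; (2,9):dx=-3,dy=-3->C
  (2,10):dx=+4,dy=+13->C; (3,4):dx=-6,dy=+5->D; (3,5):dx=+1,dy=+9->C; (3,6):dx=-2,dy=+7->D
  (3,7):dx=-7,dy=+12->D; (3,8):dx=-3,dy=+2->D; (3,9):dx=-1,dy=-5->C; (3,10):dx=+6,dy=+11->C
  (4,5):dx=+7,dy=+4->C; (4,6):dx=+4,dy=+2->C; (4,7):dx=-1,dy=+7->D; (4,8):dx=+3,dy=-3->D
  (4,9):dx=+5,dy=-10->D; (4,10):dx=+12,dy=+6->C; (5,6):dx=-3,dy=-2->C; (5,7):dx=-8,dy=+3->D
  (5,8):dx=-4,dy=-7->C; (5,9):dx=-2,dy=-14->C; (5,10):dx=+5,dy=+2->C; (6,7):dx=-5,dy=+5->D
  (6,8):dx=-1,dy=-5->C; (6,9):dx=+1,dy=-12->D; (6,10):dx=+8,dy=+4->C; (7,8):dx=+4,dy=-10->D
  (7,9):dx=+6,dy=-17->D; (7,10):dx=+13,dy=-1->D; (8,9):dx=+2,dy=-7->D; (8,10):dx=+9,dy=+9->C
  (9,10):dx=+7,dy=+16->C
Step 2: C = 18, D = 27, total pairs = 45.
Step 3: tau = (C - D)/(n(n-1)/2) = (18 - 27)/45 = -0.200000.
Step 4: Exact two-sided p-value (enumerate n! = 3628800 permutations of y under H0): p = 0.484313.
Step 5: alpha = 0.05. fail to reject H0.

tau_b = -0.2000 (C=18, D=27), p = 0.484313, fail to reject H0.


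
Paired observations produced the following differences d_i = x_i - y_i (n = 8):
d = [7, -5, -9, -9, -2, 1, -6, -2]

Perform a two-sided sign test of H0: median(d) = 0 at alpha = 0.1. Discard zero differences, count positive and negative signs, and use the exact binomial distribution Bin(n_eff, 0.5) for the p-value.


Step 1: Discard zero differences. Original n = 8; n_eff = number of nonzero differences = 8.
Nonzero differences (with sign): +7, -5, -9, -9, -2, +1, -6, -2
Step 2: Count signs: positive = 2, negative = 6.
Step 3: Under H0: P(positive) = 0.5, so the number of positives S ~ Bin(8, 0.5).
Step 4: Two-sided exact p-value = sum of Bin(8,0.5) probabilities at or below the observed probability = 0.289062.
Step 5: alpha = 0.1. fail to reject H0.

n_eff = 8, pos = 2, neg = 6, p = 0.289062, fail to reject H0.


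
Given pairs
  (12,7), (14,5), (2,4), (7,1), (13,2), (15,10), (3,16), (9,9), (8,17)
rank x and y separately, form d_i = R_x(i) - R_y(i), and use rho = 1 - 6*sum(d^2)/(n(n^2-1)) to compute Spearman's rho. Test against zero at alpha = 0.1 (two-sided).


Step 1: Rank x and y separately (midranks; no ties here).
rank(x): 12->6, 14->8, 2->1, 7->3, 13->7, 15->9, 3->2, 9->5, 8->4
rank(y): 7->5, 5->4, 4->3, 1->1, 2->2, 10->7, 16->8, 9->6, 17->9
Step 2: d_i = R_x(i) - R_y(i); compute d_i^2.
  (6-5)^2=1, (8-4)^2=16, (1-3)^2=4, (3-1)^2=4, (7-2)^2=25, (9-7)^2=4, (2-8)^2=36, (5-6)^2=1, (4-9)^2=25
sum(d^2) = 116.
Step 3: rho = 1 - 6*116 / (9*(9^2 - 1)) = 1 - 696/720 = 0.033333.
Step 4: Under H0, t = rho * sqrt((n-2)/(1-rho^2)) = 0.0882 ~ t(7).
Step 5: Two-sided p-value from the t-distribution with 7 df = 0.932157.
Step 6: alpha = 0.1. fail to reject H0.

rho = 0.0333, p = 0.932157, fail to reject H0 at alpha = 0.1.


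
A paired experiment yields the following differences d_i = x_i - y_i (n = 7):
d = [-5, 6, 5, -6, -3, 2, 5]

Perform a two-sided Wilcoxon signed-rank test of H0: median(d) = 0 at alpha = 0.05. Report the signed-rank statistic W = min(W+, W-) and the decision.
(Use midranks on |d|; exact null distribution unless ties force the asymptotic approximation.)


Step 1: Drop any zero differences (none here) and take |d_i|.
|d| = [5, 6, 5, 6, 3, 2, 5]
Step 2: Midrank |d_i| (ties get averaged ranks).
ranks: |5|->4, |6|->6.5, |5|->4, |6|->6.5, |3|->2, |2|->1, |5|->4
Step 3: Attach original signs; sum ranks with positive sign and with negative sign.
W+ = 6.5 + 4 + 1 + 4 = 15.5
W- = 4 + 6.5 + 2 = 12.5
(Check: W+ + W- = 28 should equal n(n+1)/2 = 28.)
Step 4: Test statistic W = min(W+, W-) = 12.5.
Step 5: Ties in |d|, so use the tie-corrected normal approximation.
        E[W] = n(n+1)/4 = 7*8/4 = 14.
        Tie groups: |d|=5 (t=3), |d|=6 (t=2); sum(t^3 - t) = 30.
        Var[W] = n(n+1)(2n+1)/24 - sum(t^3-t)/48 = 840/24 - 30/48 = 34.375.
        z = (W - E[W]) / sqrt(Var[W]) = (12.5 - 14) / 5.8630 = -0.2558.
        Two-sided p = 2*Phi(z) = 0.798074.
Step 6: alpha = 0.05. fail to reject H0.

W+ = 15.5, W- = 12.5, W = min = 12.5, p = 0.798074, fail to reject H0.


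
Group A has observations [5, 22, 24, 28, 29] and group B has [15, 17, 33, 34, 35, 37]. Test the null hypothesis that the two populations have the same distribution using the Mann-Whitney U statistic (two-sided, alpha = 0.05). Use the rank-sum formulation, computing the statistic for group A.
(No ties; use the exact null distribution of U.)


Step 1: Combine and sort all 11 observations; assign midranks.
sorted (value, group): (5,X), (15,Y), (17,Y), (22,X), (24,X), (28,X), (29,X), (33,Y), (34,Y), (35,Y), (37,Y)
ranks: 5->1, 15->2, 17->3, 22->4, 24->5, 28->6, 29->7, 33->8, 34->9, 35->10, 37->11
Step 2: Rank sum for X: R1 = 1 + 4 + 5 + 6 + 7 = 23.
Step 3: U_X = R1 - n1(n1+1)/2 = 23 - 5*6/2 = 23 - 15 = 8.
       U_Y = n1*n2 - U_X = 30 - 8 = 22.
Step 4: No ties, so the exact null distribution of U (based on enumerating the C(11,5) = 462 equally likely rank assignments) gives the two-sided p-value.
Step 5: p-value = 0.246753; compare to alpha = 0.05. fail to reject H0.

U_X = 8, p = 0.246753, fail to reject H0 at alpha = 0.05.


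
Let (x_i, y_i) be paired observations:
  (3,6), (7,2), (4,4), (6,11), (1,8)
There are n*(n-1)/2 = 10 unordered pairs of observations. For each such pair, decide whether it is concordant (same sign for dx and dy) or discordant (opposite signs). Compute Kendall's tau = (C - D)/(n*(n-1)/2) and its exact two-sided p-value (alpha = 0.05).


Step 1: Enumerate the 10 unordered pairs (i,j) with i<j and classify each by sign(x_j-x_i) * sign(y_j-y_i).
  (1,2):dx=+4,dy=-4->D; (1,3):dx=+1,dy=-2->D; (1,4):dx=+3,dy=+5->C; (1,5):dx=-2,dy=+2->D
  (2,3):dx=-3,dy=+2->D; (2,4):dx=-1,dy=+9->D; (2,5):dx=-6,dy=+6->D; (3,4):dx=+2,dy=+7->C
  (3,5):dx=-3,dy=+4->D; (4,5):dx=-5,dy=-3->C
Step 2: C = 3, D = 7, total pairs = 10.
Step 3: tau = (C - D)/(n(n-1)/2) = (3 - 7)/10 = -0.400000.
Step 4: Exact two-sided p-value (enumerate n! = 120 permutations of y under H0): p = 0.483333.
Step 5: alpha = 0.05. fail to reject H0.

tau_b = -0.4000 (C=3, D=7), p = 0.483333, fail to reject H0.


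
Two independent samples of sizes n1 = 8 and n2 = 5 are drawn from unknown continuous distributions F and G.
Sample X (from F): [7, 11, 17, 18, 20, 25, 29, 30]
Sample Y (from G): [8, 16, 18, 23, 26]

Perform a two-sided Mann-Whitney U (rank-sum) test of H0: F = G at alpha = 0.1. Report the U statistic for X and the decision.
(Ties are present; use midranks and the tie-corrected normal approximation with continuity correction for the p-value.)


Step 1: Combine and sort all 13 observations; assign midranks.
sorted (value, group): (7,X), (8,Y), (11,X), (16,Y), (17,X), (18,X), (18,Y), (20,X), (23,Y), (25,X), (26,Y), (29,X), (30,X)
ranks: 7->1, 8->2, 11->3, 16->4, 17->5, 18->6.5, 18->6.5, 20->8, 23->9, 25->10, 26->11, 29->12, 30->13
Step 2: Rank sum for X: R1 = 1 + 3 + 5 + 6.5 + 8 + 10 + 12 + 13 = 58.5.
Step 3: U_X = R1 - n1(n1+1)/2 = 58.5 - 8*9/2 = 58.5 - 36 = 22.5.
       U_Y = n1*n2 - U_X = 40 - 22.5 = 17.5.
Step 4: Ties are present, so use the tie-corrected normal approximation (with continuity correction) for the p-value.
Step 5: p-value = 0.769390; compare to alpha = 0.1. fail to reject H0.

U_X = 22.5, p = 0.769390, fail to reject H0 at alpha = 0.1.


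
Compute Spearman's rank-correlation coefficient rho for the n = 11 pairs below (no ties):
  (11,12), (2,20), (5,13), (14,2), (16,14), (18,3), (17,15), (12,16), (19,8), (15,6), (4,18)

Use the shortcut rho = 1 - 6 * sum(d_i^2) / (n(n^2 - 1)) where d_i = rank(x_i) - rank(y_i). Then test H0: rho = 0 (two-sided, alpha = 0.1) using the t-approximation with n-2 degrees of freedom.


Step 1: Rank x and y separately (midranks; no ties here).
rank(x): 11->4, 2->1, 5->3, 14->6, 16->8, 18->10, 17->9, 12->5, 19->11, 15->7, 4->2
rank(y): 12->5, 20->11, 13->6, 2->1, 14->7, 3->2, 15->8, 16->9, 8->4, 6->3, 18->10
Step 2: d_i = R_x(i) - R_y(i); compute d_i^2.
  (4-5)^2=1, (1-11)^2=100, (3-6)^2=9, (6-1)^2=25, (8-7)^2=1, (10-2)^2=64, (9-8)^2=1, (5-9)^2=16, (11-4)^2=49, (7-3)^2=16, (2-10)^2=64
sum(d^2) = 346.
Step 3: rho = 1 - 6*346 / (11*(11^2 - 1)) = 1 - 2076/1320 = -0.572727.
Step 4: Under H0, t = rho * sqrt((n-2)/(1-rho^2)) = -2.0960 ~ t(9).
Step 5: Two-sided p-value from the t-distribution with 9 df = 0.065543.
Step 6: alpha = 0.1. reject H0.

rho = -0.5727, p = 0.065543, reject H0 at alpha = 0.1.


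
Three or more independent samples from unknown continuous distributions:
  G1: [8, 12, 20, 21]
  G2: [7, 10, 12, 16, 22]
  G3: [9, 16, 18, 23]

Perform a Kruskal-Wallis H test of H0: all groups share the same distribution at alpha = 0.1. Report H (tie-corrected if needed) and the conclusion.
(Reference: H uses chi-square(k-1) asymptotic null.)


Step 1: Combine all N = 13 observations and assign midranks.
sorted (value, group, rank): (7,G2,1), (8,G1,2), (9,G3,3), (10,G2,4), (12,G1,5.5), (12,G2,5.5), (16,G2,7.5), (16,G3,7.5), (18,G3,9), (20,G1,10), (21,G1,11), (22,G2,12), (23,G3,13)
Step 2: Sum ranks within each group.
R_1 = 28.5 (n_1 = 4)
R_2 = 30 (n_2 = 5)
R_3 = 32.5 (n_3 = 4)
Step 3: H = 12/(N(N+1)) * sum(R_i^2/n_i) - 3(N+1)
     = 12/(13*14) * (28.5^2/4 + 30^2/5 + 32.5^2/4) - 3*14
     = 0.065934 * 647.125 - 42
     = 0.667582.
Step 4: Ties present; correction factor C = 1 - 12/(13^3 - 13) = 0.994505. Corrected H = 0.667582 / 0.994505 = 0.671271.
Step 5: Under H0, H ~ chi^2(2); p-value = 0.714884.
Step 6: alpha = 0.1. fail to reject H0.

H = 0.6713, df = 2, p = 0.714884, fail to reject H0.


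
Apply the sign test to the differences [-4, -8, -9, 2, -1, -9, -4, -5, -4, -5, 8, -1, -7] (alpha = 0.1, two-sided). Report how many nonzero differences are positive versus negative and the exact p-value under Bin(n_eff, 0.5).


Step 1: Discard zero differences. Original n = 13; n_eff = number of nonzero differences = 13.
Nonzero differences (with sign): -4, -8, -9, +2, -1, -9, -4, -5, -4, -5, +8, -1, -7
Step 2: Count signs: positive = 2, negative = 11.
Step 3: Under H0: P(positive) = 0.5, so the number of positives S ~ Bin(13, 0.5).
Step 4: Two-sided exact p-value = sum of Bin(13,0.5) probabilities at or below the observed probability = 0.022461.
Step 5: alpha = 0.1. reject H0.

n_eff = 13, pos = 2, neg = 11, p = 0.022461, reject H0.


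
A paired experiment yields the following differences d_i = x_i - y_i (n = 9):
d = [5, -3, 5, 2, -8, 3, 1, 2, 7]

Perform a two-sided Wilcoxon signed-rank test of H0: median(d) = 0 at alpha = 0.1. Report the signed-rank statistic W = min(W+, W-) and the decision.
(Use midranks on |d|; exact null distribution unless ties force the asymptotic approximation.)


Step 1: Drop any zero differences (none here) and take |d_i|.
|d| = [5, 3, 5, 2, 8, 3, 1, 2, 7]
Step 2: Midrank |d_i| (ties get averaged ranks).
ranks: |5|->6.5, |3|->4.5, |5|->6.5, |2|->2.5, |8|->9, |3|->4.5, |1|->1, |2|->2.5, |7|->8
Step 3: Attach original signs; sum ranks with positive sign and with negative sign.
W+ = 6.5 + 6.5 + 2.5 + 4.5 + 1 + 2.5 + 8 = 31.5
W- = 4.5 + 9 = 13.5
(Check: W+ + W- = 45 should equal n(n+1)/2 = 45.)
Step 4: Test statistic W = min(W+, W-) = 13.5.
Step 5: Ties in |d|, so use the tie-corrected normal approximation.
        E[W] = n(n+1)/4 = 9*10/4 = 22.5.
        Tie groups: |d|=2 (t=2), |d|=3 (t=2), |d|=5 (t=2); sum(t^3 - t) = 18.
        Var[W] = n(n+1)(2n+1)/24 - sum(t^3-t)/48 = 1710/24 - 18/48 = 70.875.
        z = (W - E[W]) / sqrt(Var[W]) = (13.5 - 22.5) / 8.4187 = -1.0690.
        Two-sided p = 2*Phi(z) = 0.285049.
Step 6: alpha = 0.1. fail to reject H0.

W+ = 31.5, W- = 13.5, W = min = 13.5, p = 0.285049, fail to reject H0.
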